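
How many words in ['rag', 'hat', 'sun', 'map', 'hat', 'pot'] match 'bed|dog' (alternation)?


Alternation 'bed|dog' matches either 'bed' or 'dog'.
Checking each word:
  'rag' -> no
  'hat' -> no
  'sun' -> no
  'map' -> no
  'hat' -> no
  'pot' -> no
Matches: []
Count: 0

0


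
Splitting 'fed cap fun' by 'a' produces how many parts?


Splitting by 'a' breaks the string at each occurrence of the separator.
Text: 'fed cap fun'
Parts after split:
  Part 1: 'fed c'
  Part 2: 'p fun'
Total parts: 2

2


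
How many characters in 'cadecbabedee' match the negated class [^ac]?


Negated class [^ac] matches any char NOT in {a, c}
Scanning 'cadecbabedee':
  pos 0: 'c' -> no (excluded)
  pos 1: 'a' -> no (excluded)
  pos 2: 'd' -> MATCH
  pos 3: 'e' -> MATCH
  pos 4: 'c' -> no (excluded)
  pos 5: 'b' -> MATCH
  pos 6: 'a' -> no (excluded)
  pos 7: 'b' -> MATCH
  pos 8: 'e' -> MATCH
  pos 9: 'd' -> MATCH
  pos 10: 'e' -> MATCH
  pos 11: 'e' -> MATCH
Total matches: 8

8


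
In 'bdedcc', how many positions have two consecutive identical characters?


Looking for consecutive identical characters in 'bdedcc':
  pos 0-1: 'b' vs 'd' -> different
  pos 1-2: 'd' vs 'e' -> different
  pos 2-3: 'e' vs 'd' -> different
  pos 3-4: 'd' vs 'c' -> different
  pos 4-5: 'c' vs 'c' -> MATCH ('cc')
Consecutive identical pairs: ['cc']
Count: 1

1


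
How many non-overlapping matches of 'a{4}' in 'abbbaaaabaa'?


Pattern 'a{4}' matches exactly 4 consecutive a's (greedy, non-overlapping).
String: 'abbbaaaabaa'
Scanning for runs of a's:
  Run at pos 0: 'a' (length 1) -> 0 match(es)
  Run at pos 4: 'aaaa' (length 4) -> 1 match(es)
  Run at pos 9: 'aa' (length 2) -> 0 match(es)
Matches found: ['aaaa']
Total: 1

1


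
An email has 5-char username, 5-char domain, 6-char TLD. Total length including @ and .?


An email address has format: username@domain.tld
Username length: 5
'@' character: 1
Domain length: 5
'.' character: 1
TLD length: 6
Total = 5 + 1 + 5 + 1 + 6 = 18

18


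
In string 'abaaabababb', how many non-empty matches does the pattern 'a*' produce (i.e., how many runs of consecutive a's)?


Pattern 'a*' matches zero or more a's. We want non-empty runs of consecutive a's.
String: 'abaaabababb'
Walking through the string to find runs of a's:
  Run 1: positions 0-0 -> 'a'
  Run 2: positions 2-4 -> 'aaa'
  Run 3: positions 6-6 -> 'a'
  Run 4: positions 8-8 -> 'a'
Non-empty runs found: ['a', 'aaa', 'a', 'a']
Count: 4

4


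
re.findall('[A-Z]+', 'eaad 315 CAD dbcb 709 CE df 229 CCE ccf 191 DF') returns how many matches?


Pattern '[A-Z]+' finds one or more uppercase letters.
Text: 'eaad 315 CAD dbcb 709 CE df 229 CCE ccf 191 DF'
Scanning for matches:
  Match 1: 'CAD'
  Match 2: 'CE'
  Match 3: 'CCE'
  Match 4: 'DF'
Total matches: 4

4


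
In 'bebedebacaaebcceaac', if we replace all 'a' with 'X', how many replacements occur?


re.sub('a', 'X', text) replaces every occurrence of 'a' with 'X'.
Text: 'bebedebacaaebcceaac'
Scanning for 'a':
  pos 7: 'a' -> replacement #1
  pos 9: 'a' -> replacement #2
  pos 10: 'a' -> replacement #3
  pos 16: 'a' -> replacement #4
  pos 17: 'a' -> replacement #5
Total replacements: 5

5


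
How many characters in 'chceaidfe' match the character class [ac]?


Character class [ac] matches any of: {a, c}
Scanning string 'chceaidfe' character by character:
  pos 0: 'c' -> MATCH
  pos 1: 'h' -> no
  pos 2: 'c' -> MATCH
  pos 3: 'e' -> no
  pos 4: 'a' -> MATCH
  pos 5: 'i' -> no
  pos 6: 'd' -> no
  pos 7: 'f' -> no
  pos 8: 'e' -> no
Total matches: 3

3


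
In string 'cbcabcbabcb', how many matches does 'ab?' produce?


Pattern 'ab?' matches 'a' optionally followed by 'b'.
String: 'cbcabcbabcb'
Scanning left to right for 'a' then checking next char:
  Match 1: 'ab' (a followed by b)
  Match 2: 'ab' (a followed by b)
Total matches: 2

2


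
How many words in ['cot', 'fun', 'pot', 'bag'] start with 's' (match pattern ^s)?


Pattern ^s anchors to start of word. Check which words begin with 's':
  'cot' -> no
  'fun' -> no
  'pot' -> no
  'bag' -> no
Matching words: []
Count: 0

0


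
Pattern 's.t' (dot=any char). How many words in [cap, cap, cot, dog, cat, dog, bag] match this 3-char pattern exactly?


Pattern 's.t' means: starts with 's', any single char, ends with 't'.
Checking each word (must be exactly 3 chars):
  'cap' (len=3): no
  'cap' (len=3): no
  'cot' (len=3): no
  'dog' (len=3): no
  'cat' (len=3): no
  'dog' (len=3): no
  'bag' (len=3): no
Matching words: []
Total: 0

0


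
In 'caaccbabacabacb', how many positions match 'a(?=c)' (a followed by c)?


Lookahead 'a(?=c)' matches 'a' only when followed by 'c'.
String: 'caaccbabacabacb'
Checking each position where char is 'a':
  pos 1: 'a' -> no (next='a')
  pos 2: 'a' -> MATCH (next='c')
  pos 6: 'a' -> no (next='b')
  pos 8: 'a' -> MATCH (next='c')
  pos 10: 'a' -> no (next='b')
  pos 12: 'a' -> MATCH (next='c')
Matching positions: [2, 8, 12]
Count: 3

3


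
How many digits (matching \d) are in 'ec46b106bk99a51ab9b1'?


\d matches any digit 0-9.
Scanning 'ec46b106bk99a51ab9b1':
  pos 2: '4' -> DIGIT
  pos 3: '6' -> DIGIT
  pos 5: '1' -> DIGIT
  pos 6: '0' -> DIGIT
  pos 7: '6' -> DIGIT
  pos 10: '9' -> DIGIT
  pos 11: '9' -> DIGIT
  pos 13: '5' -> DIGIT
  pos 14: '1' -> DIGIT
  pos 17: '9' -> DIGIT
  pos 19: '1' -> DIGIT
Digits found: ['4', '6', '1', '0', '6', '9', '9', '5', '1', '9', '1']
Total: 11

11


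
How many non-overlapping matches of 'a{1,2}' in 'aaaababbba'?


Pattern 'a{1,2}' matches between 1 and 2 consecutive a's (greedy).
String: 'aaaababbba'
Finding runs of a's and applying greedy matching:
  Run at pos 0: 'aaaa' (length 4)
  Run at pos 5: 'a' (length 1)
  Run at pos 9: 'a' (length 1)
Matches: ['aa', 'aa', 'a', 'a']
Count: 4

4


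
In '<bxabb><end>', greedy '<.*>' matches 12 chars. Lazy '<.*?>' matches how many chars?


Greedy '<.*>' tries to match as MUCH as possible.
Lazy '<.*?>' tries to match as LITTLE as possible.

String: '<bxabb><end>'
Greedy '<.*>' starts at first '<' and extends to the LAST '>': '<bxabb><end>' (12 chars)
Lazy '<.*?>' starts at first '<' and stops at the FIRST '>': '<bxabb>' (7 chars)

7


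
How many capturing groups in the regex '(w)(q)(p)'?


To count capturing groups, count each '(' that starts a group.
Pattern: '(w)(q)(p)'
Walking through the pattern:
  Position 0: '(' -> group #1
  Position 3: '(' -> group #2
  Position 6: '(' -> group #3
Total capturing groups: 3

3


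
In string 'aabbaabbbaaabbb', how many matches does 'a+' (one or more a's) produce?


Pattern 'a+' matches one or more consecutive a's.
String: 'aabbaabbbaaabbb'
Scanning for runs of a:
  Match 1: 'aa' (length 2)
  Match 2: 'aa' (length 2)
  Match 3: 'aaa' (length 3)
Total matches: 3

3


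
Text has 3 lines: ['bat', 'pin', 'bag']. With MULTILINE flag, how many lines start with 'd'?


With MULTILINE flag, ^ matches the start of each line.
Lines: ['bat', 'pin', 'bag']
Checking which lines start with 'd':
  Line 1: 'bat' -> no
  Line 2: 'pin' -> no
  Line 3: 'bag' -> no
Matching lines: []
Count: 0

0


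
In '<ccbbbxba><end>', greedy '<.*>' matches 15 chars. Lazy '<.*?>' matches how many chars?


Greedy '<.*>' tries to match as MUCH as possible.
Lazy '<.*?>' tries to match as LITTLE as possible.

String: '<ccbbbxba><end>'
Greedy '<.*>' starts at first '<' and extends to the LAST '>': '<ccbbbxba><end>' (15 chars)
Lazy '<.*?>' starts at first '<' and stops at the FIRST '>': '<ccbbbxba>' (10 chars)

10


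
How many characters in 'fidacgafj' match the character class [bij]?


Character class [bij] matches any of: {b, i, j}
Scanning string 'fidacgafj' character by character:
  pos 0: 'f' -> no
  pos 1: 'i' -> MATCH
  pos 2: 'd' -> no
  pos 3: 'a' -> no
  pos 4: 'c' -> no
  pos 5: 'g' -> no
  pos 6: 'a' -> no
  pos 7: 'f' -> no
  pos 8: 'j' -> MATCH
Total matches: 2

2


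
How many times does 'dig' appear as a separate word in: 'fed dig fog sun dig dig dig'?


Scanning each word for exact match 'dig':
  Word 1: 'fed' -> no
  Word 2: 'dig' -> MATCH
  Word 3: 'fog' -> no
  Word 4: 'sun' -> no
  Word 5: 'dig' -> MATCH
  Word 6: 'dig' -> MATCH
  Word 7: 'dig' -> MATCH
Total matches: 4

4


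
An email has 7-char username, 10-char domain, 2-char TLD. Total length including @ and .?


An email address has format: username@domain.tld
Username length: 7
'@' character: 1
Domain length: 10
'.' character: 1
TLD length: 2
Total = 7 + 1 + 10 + 1 + 2 = 21

21


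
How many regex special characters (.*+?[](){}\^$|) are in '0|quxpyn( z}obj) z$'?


Regex special characters are: . * + ? [ ] ( ) { } \ ^ $ |
Scanning '0|quxpyn( z}obj) z$':
  pos 1: '|' -> SPECIAL
  pos 8: '(' -> SPECIAL
  pos 11: '}' -> SPECIAL
  pos 15: ')' -> SPECIAL
  pos 18: '$' -> SPECIAL
Special chars found: ['|', '(', '}', ')', '$']
Total: 5

5


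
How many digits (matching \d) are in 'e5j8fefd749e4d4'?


\d matches any digit 0-9.
Scanning 'e5j8fefd749e4d4':
  pos 1: '5' -> DIGIT
  pos 3: '8' -> DIGIT
  pos 8: '7' -> DIGIT
  pos 9: '4' -> DIGIT
  pos 10: '9' -> DIGIT
  pos 12: '4' -> DIGIT
  pos 14: '4' -> DIGIT
Digits found: ['5', '8', '7', '4', '9', '4', '4']
Total: 7

7


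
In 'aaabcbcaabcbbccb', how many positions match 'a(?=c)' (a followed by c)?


Lookahead 'a(?=c)' matches 'a' only when followed by 'c'.
String: 'aaabcbcaabcbbccb'
Checking each position where char is 'a':
  pos 0: 'a' -> no (next='a')
  pos 1: 'a' -> no (next='a')
  pos 2: 'a' -> no (next='b')
  pos 7: 'a' -> no (next='a')
  pos 8: 'a' -> no (next='b')
Matching positions: []
Count: 0

0


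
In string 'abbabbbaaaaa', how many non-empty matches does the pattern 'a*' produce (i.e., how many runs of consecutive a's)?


Pattern 'a*' matches zero or more a's. We want non-empty runs of consecutive a's.
String: 'abbabbbaaaaa'
Walking through the string to find runs of a's:
  Run 1: positions 0-0 -> 'a'
  Run 2: positions 3-3 -> 'a'
  Run 3: positions 7-11 -> 'aaaaa'
Non-empty runs found: ['a', 'a', 'aaaaa']
Count: 3

3


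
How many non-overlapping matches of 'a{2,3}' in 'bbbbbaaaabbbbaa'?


Pattern 'a{2,3}' matches between 2 and 3 consecutive a's (greedy).
String: 'bbbbbaaaabbbbaa'
Finding runs of a's and applying greedy matching:
  Run at pos 5: 'aaaa' (length 4)
  Run at pos 13: 'aa' (length 2)
Matches: ['aaa', 'aa']
Count: 2

2


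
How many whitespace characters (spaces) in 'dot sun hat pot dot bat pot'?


\s matches whitespace characters (spaces, tabs, etc.).
Text: 'dot sun hat pot dot bat pot'
This text has 7 words separated by spaces.
Number of spaces = number of words - 1 = 7 - 1 = 6

6


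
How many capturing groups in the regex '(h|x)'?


To count capturing groups, count each '(' that starts a group.
Pattern: '(h|x)'
Walking through the pattern:
  Position 0: '(' -> group #1
Total capturing groups: 1

1


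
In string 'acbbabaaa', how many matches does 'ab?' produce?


Pattern 'ab?' matches 'a' optionally followed by 'b'.
String: 'acbbabaaa'
Scanning left to right for 'a' then checking next char:
  Match 1: 'a' (a not followed by b)
  Match 2: 'ab' (a followed by b)
  Match 3: 'a' (a not followed by b)
  Match 4: 'a' (a not followed by b)
  Match 5: 'a' (a not followed by b)
Total matches: 5

5


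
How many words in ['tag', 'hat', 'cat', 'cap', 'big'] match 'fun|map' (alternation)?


Alternation 'fun|map' matches either 'fun' or 'map'.
Checking each word:
  'tag' -> no
  'hat' -> no
  'cat' -> no
  'cap' -> no
  'big' -> no
Matches: []
Count: 0

0


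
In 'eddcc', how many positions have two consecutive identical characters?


Looking for consecutive identical characters in 'eddcc':
  pos 0-1: 'e' vs 'd' -> different
  pos 1-2: 'd' vs 'd' -> MATCH ('dd')
  pos 2-3: 'd' vs 'c' -> different
  pos 3-4: 'c' vs 'c' -> MATCH ('cc')
Consecutive identical pairs: ['dd', 'cc']
Count: 2

2


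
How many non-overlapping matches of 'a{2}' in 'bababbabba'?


Pattern 'a{2}' matches exactly 2 consecutive a's (greedy, non-overlapping).
String: 'bababbabba'
Scanning for runs of a's:
  Run at pos 1: 'a' (length 1) -> 0 match(es)
  Run at pos 3: 'a' (length 1) -> 0 match(es)
  Run at pos 6: 'a' (length 1) -> 0 match(es)
  Run at pos 9: 'a' (length 1) -> 0 match(es)
Matches found: []
Total: 0

0


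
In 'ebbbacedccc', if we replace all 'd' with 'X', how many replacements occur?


re.sub('d', 'X', text) replaces every occurrence of 'd' with 'X'.
Text: 'ebbbacedccc'
Scanning for 'd':
  pos 7: 'd' -> replacement #1
Total replacements: 1

1


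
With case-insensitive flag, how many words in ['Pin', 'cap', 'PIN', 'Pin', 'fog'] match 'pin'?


Case-insensitive matching: compare each word's lowercase form to 'pin'.
  'Pin' -> lower='pin' -> MATCH
  'cap' -> lower='cap' -> no
  'PIN' -> lower='pin' -> MATCH
  'Pin' -> lower='pin' -> MATCH
  'fog' -> lower='fog' -> no
Matches: ['Pin', 'PIN', 'Pin']
Count: 3

3


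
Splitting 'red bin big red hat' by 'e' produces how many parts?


Splitting by 'e' breaks the string at each occurrence of the separator.
Text: 'red bin big red hat'
Parts after split:
  Part 1: 'r'
  Part 2: 'd bin big r'
  Part 3: 'd hat'
Total parts: 3

3


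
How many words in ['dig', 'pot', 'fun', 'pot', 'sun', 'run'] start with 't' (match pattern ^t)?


Pattern ^t anchors to start of word. Check which words begin with 't':
  'dig' -> no
  'pot' -> no
  'fun' -> no
  'pot' -> no
  'sun' -> no
  'run' -> no
Matching words: []
Count: 0

0


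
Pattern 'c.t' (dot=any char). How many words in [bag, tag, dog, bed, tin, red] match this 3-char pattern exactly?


Pattern 'c.t' means: starts with 'c', any single char, ends with 't'.
Checking each word (must be exactly 3 chars):
  'bag' (len=3): no
  'tag' (len=3): no
  'dog' (len=3): no
  'bed' (len=3): no
  'tin' (len=3): no
  'red' (len=3): no
Matching words: []
Total: 0

0


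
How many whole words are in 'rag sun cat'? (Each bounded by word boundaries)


Word boundaries (\b) mark the start/end of each word.
Text: 'rag sun cat'
Splitting by whitespace:
  Word 1: 'rag'
  Word 2: 'sun'
  Word 3: 'cat'
Total whole words: 3

3


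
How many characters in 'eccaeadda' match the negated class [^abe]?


Negated class [^abe] matches any char NOT in {a, b, e}
Scanning 'eccaeadda':
  pos 0: 'e' -> no (excluded)
  pos 1: 'c' -> MATCH
  pos 2: 'c' -> MATCH
  pos 3: 'a' -> no (excluded)
  pos 4: 'e' -> no (excluded)
  pos 5: 'a' -> no (excluded)
  pos 6: 'd' -> MATCH
  pos 7: 'd' -> MATCH
  pos 8: 'a' -> no (excluded)
Total matches: 4

4


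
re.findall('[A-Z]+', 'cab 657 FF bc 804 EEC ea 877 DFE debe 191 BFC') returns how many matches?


Pattern '[A-Z]+' finds one or more uppercase letters.
Text: 'cab 657 FF bc 804 EEC ea 877 DFE debe 191 BFC'
Scanning for matches:
  Match 1: 'FF'
  Match 2: 'EEC'
  Match 3: 'DFE'
  Match 4: 'BFC'
Total matches: 4

4


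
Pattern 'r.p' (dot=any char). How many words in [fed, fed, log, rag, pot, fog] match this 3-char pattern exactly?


Pattern 'r.p' means: starts with 'r', any single char, ends with 'p'.
Checking each word (must be exactly 3 chars):
  'fed' (len=3): no
  'fed' (len=3): no
  'log' (len=3): no
  'rag' (len=3): no
  'pot' (len=3): no
  'fog' (len=3): no
Matching words: []
Total: 0

0


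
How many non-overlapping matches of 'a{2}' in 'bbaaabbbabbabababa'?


Pattern 'a{2}' matches exactly 2 consecutive a's (greedy, non-overlapping).
String: 'bbaaabbbabbabababa'
Scanning for runs of a's:
  Run at pos 2: 'aaa' (length 3) -> 1 match(es)
  Run at pos 8: 'a' (length 1) -> 0 match(es)
  Run at pos 11: 'a' (length 1) -> 0 match(es)
  Run at pos 13: 'a' (length 1) -> 0 match(es)
  Run at pos 15: 'a' (length 1) -> 0 match(es)
  Run at pos 17: 'a' (length 1) -> 0 match(es)
Matches found: ['aa']
Total: 1

1


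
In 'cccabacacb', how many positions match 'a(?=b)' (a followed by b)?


Lookahead 'a(?=b)' matches 'a' only when followed by 'b'.
String: 'cccabacacb'
Checking each position where char is 'a':
  pos 3: 'a' -> MATCH (next='b')
  pos 5: 'a' -> no (next='c')
  pos 7: 'a' -> no (next='c')
Matching positions: [3]
Count: 1

1


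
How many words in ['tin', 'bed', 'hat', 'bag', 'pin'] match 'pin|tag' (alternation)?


Alternation 'pin|tag' matches either 'pin' or 'tag'.
Checking each word:
  'tin' -> no
  'bed' -> no
  'hat' -> no
  'bag' -> no
  'pin' -> MATCH
Matches: ['pin']
Count: 1

1


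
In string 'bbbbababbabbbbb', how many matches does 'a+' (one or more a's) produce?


Pattern 'a+' matches one or more consecutive a's.
String: 'bbbbababbabbbbb'
Scanning for runs of a:
  Match 1: 'a' (length 1)
  Match 2: 'a' (length 1)
  Match 3: 'a' (length 1)
Total matches: 3

3


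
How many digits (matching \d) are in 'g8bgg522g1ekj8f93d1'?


\d matches any digit 0-9.
Scanning 'g8bgg522g1ekj8f93d1':
  pos 1: '8' -> DIGIT
  pos 5: '5' -> DIGIT
  pos 6: '2' -> DIGIT
  pos 7: '2' -> DIGIT
  pos 9: '1' -> DIGIT
  pos 13: '8' -> DIGIT
  pos 15: '9' -> DIGIT
  pos 16: '3' -> DIGIT
  pos 18: '1' -> DIGIT
Digits found: ['8', '5', '2', '2', '1', '8', '9', '3', '1']
Total: 9

9


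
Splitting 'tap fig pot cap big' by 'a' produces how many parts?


Splitting by 'a' breaks the string at each occurrence of the separator.
Text: 'tap fig pot cap big'
Parts after split:
  Part 1: 't'
  Part 2: 'p fig pot c'
  Part 3: 'p big'
Total parts: 3

3


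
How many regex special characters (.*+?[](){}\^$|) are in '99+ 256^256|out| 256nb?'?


Regex special characters are: . * + ? [ ] ( ) { } \ ^ $ |
Scanning '99+ 256^256|out| 256nb?':
  pos 2: '+' -> SPECIAL
  pos 7: '^' -> SPECIAL
  pos 11: '|' -> SPECIAL
  pos 15: '|' -> SPECIAL
  pos 22: '?' -> SPECIAL
Special chars found: ['+', '^', '|', '|', '?']
Total: 5

5


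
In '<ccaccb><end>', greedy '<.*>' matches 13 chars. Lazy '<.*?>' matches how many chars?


Greedy '<.*>' tries to match as MUCH as possible.
Lazy '<.*?>' tries to match as LITTLE as possible.

String: '<ccaccb><end>'
Greedy '<.*>' starts at first '<' and extends to the LAST '>': '<ccaccb><end>' (13 chars)
Lazy '<.*?>' starts at first '<' and stops at the FIRST '>': '<ccaccb>' (8 chars)

8


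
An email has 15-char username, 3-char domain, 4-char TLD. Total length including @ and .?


An email address has format: username@domain.tld
Username length: 15
'@' character: 1
Domain length: 3
'.' character: 1
TLD length: 4
Total = 15 + 1 + 3 + 1 + 4 = 24

24


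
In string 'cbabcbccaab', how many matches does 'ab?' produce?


Pattern 'ab?' matches 'a' optionally followed by 'b'.
String: 'cbabcbccaab'
Scanning left to right for 'a' then checking next char:
  Match 1: 'ab' (a followed by b)
  Match 2: 'a' (a not followed by b)
  Match 3: 'ab' (a followed by b)
Total matches: 3

3


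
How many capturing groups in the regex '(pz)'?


To count capturing groups, count each '(' that starts a group.
Pattern: '(pz)'
Walking through the pattern:
  Position 0: '(' -> group #1
Total capturing groups: 1

1


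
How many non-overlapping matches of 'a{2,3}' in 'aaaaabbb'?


Pattern 'a{2,3}' matches between 2 and 3 consecutive a's (greedy).
String: 'aaaaabbb'
Finding runs of a's and applying greedy matching:
  Run at pos 0: 'aaaaa' (length 5)
Matches: ['aaa', 'aa']
Count: 2

2


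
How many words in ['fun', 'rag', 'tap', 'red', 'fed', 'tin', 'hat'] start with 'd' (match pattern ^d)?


Pattern ^d anchors to start of word. Check which words begin with 'd':
  'fun' -> no
  'rag' -> no
  'tap' -> no
  'red' -> no
  'fed' -> no
  'tin' -> no
  'hat' -> no
Matching words: []
Count: 0

0


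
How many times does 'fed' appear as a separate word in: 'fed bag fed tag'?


Scanning each word for exact match 'fed':
  Word 1: 'fed' -> MATCH
  Word 2: 'bag' -> no
  Word 3: 'fed' -> MATCH
  Word 4: 'tag' -> no
Total matches: 2

2


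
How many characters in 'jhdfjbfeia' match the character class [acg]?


Character class [acg] matches any of: {a, c, g}
Scanning string 'jhdfjbfeia' character by character:
  pos 0: 'j' -> no
  pos 1: 'h' -> no
  pos 2: 'd' -> no
  pos 3: 'f' -> no
  pos 4: 'j' -> no
  pos 5: 'b' -> no
  pos 6: 'f' -> no
  pos 7: 'e' -> no
  pos 8: 'i' -> no
  pos 9: 'a' -> MATCH
Total matches: 1

1


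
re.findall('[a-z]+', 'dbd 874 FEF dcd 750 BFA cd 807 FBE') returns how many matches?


Pattern '[a-z]+' finds one or more lowercase letters.
Text: 'dbd 874 FEF dcd 750 BFA cd 807 FBE'
Scanning for matches:
  Match 1: 'dbd'
  Match 2: 'dcd'
  Match 3: 'cd'
Total matches: 3

3


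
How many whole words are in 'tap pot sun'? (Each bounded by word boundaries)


Word boundaries (\b) mark the start/end of each word.
Text: 'tap pot sun'
Splitting by whitespace:
  Word 1: 'tap'
  Word 2: 'pot'
  Word 3: 'sun'
Total whole words: 3

3


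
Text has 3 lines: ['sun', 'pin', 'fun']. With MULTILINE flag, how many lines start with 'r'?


With MULTILINE flag, ^ matches the start of each line.
Lines: ['sun', 'pin', 'fun']
Checking which lines start with 'r':
  Line 1: 'sun' -> no
  Line 2: 'pin' -> no
  Line 3: 'fun' -> no
Matching lines: []
Count: 0

0


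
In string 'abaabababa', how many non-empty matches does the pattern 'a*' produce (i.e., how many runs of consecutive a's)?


Pattern 'a*' matches zero or more a's. We want non-empty runs of consecutive a's.
String: 'abaabababa'
Walking through the string to find runs of a's:
  Run 1: positions 0-0 -> 'a'
  Run 2: positions 2-3 -> 'aa'
  Run 3: positions 5-5 -> 'a'
  Run 4: positions 7-7 -> 'a'
  Run 5: positions 9-9 -> 'a'
Non-empty runs found: ['a', 'aa', 'a', 'a', 'a']
Count: 5

5


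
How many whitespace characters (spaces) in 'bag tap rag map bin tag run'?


\s matches whitespace characters (spaces, tabs, etc.).
Text: 'bag tap rag map bin tag run'
This text has 7 words separated by spaces.
Number of spaces = number of words - 1 = 7 - 1 = 6

6


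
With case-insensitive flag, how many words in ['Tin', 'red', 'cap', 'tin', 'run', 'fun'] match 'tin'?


Case-insensitive matching: compare each word's lowercase form to 'tin'.
  'Tin' -> lower='tin' -> MATCH
  'red' -> lower='red' -> no
  'cap' -> lower='cap' -> no
  'tin' -> lower='tin' -> MATCH
  'run' -> lower='run' -> no
  'fun' -> lower='fun' -> no
Matches: ['Tin', 'tin']
Count: 2

2


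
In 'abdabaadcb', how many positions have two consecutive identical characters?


Looking for consecutive identical characters in 'abdabaadcb':
  pos 0-1: 'a' vs 'b' -> different
  pos 1-2: 'b' vs 'd' -> different
  pos 2-3: 'd' vs 'a' -> different
  pos 3-4: 'a' vs 'b' -> different
  pos 4-5: 'b' vs 'a' -> different
  pos 5-6: 'a' vs 'a' -> MATCH ('aa')
  pos 6-7: 'a' vs 'd' -> different
  pos 7-8: 'd' vs 'c' -> different
  pos 8-9: 'c' vs 'b' -> different
Consecutive identical pairs: ['aa']
Count: 1

1


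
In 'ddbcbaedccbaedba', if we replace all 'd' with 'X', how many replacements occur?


re.sub('d', 'X', text) replaces every occurrence of 'd' with 'X'.
Text: 'ddbcbaedccbaedba'
Scanning for 'd':
  pos 0: 'd' -> replacement #1
  pos 1: 'd' -> replacement #2
  pos 7: 'd' -> replacement #3
  pos 13: 'd' -> replacement #4
Total replacements: 4

4


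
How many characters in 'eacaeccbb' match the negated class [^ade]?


Negated class [^ade] matches any char NOT in {a, d, e}
Scanning 'eacaeccbb':
  pos 0: 'e' -> no (excluded)
  pos 1: 'a' -> no (excluded)
  pos 2: 'c' -> MATCH
  pos 3: 'a' -> no (excluded)
  pos 4: 'e' -> no (excluded)
  pos 5: 'c' -> MATCH
  pos 6: 'c' -> MATCH
  pos 7: 'b' -> MATCH
  pos 8: 'b' -> MATCH
Total matches: 5

5


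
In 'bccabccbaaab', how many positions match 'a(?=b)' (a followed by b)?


Lookahead 'a(?=b)' matches 'a' only when followed by 'b'.
String: 'bccabccbaaab'
Checking each position where char is 'a':
  pos 3: 'a' -> MATCH (next='b')
  pos 8: 'a' -> no (next='a')
  pos 9: 'a' -> no (next='a')
  pos 10: 'a' -> MATCH (next='b')
Matching positions: [3, 10]
Count: 2

2


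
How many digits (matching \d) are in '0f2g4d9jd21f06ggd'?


\d matches any digit 0-9.
Scanning '0f2g4d9jd21f06ggd':
  pos 0: '0' -> DIGIT
  pos 2: '2' -> DIGIT
  pos 4: '4' -> DIGIT
  pos 6: '9' -> DIGIT
  pos 9: '2' -> DIGIT
  pos 10: '1' -> DIGIT
  pos 12: '0' -> DIGIT
  pos 13: '6' -> DIGIT
Digits found: ['0', '2', '4', '9', '2', '1', '0', '6']
Total: 8

8


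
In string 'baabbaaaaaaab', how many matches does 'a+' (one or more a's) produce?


Pattern 'a+' matches one or more consecutive a's.
String: 'baabbaaaaaaab'
Scanning for runs of a:
  Match 1: 'aa' (length 2)
  Match 2: 'aaaaaaa' (length 7)
Total matches: 2

2


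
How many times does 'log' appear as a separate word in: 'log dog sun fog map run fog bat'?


Scanning each word for exact match 'log':
  Word 1: 'log' -> MATCH
  Word 2: 'dog' -> no
  Word 3: 'sun' -> no
  Word 4: 'fog' -> no
  Word 5: 'map' -> no
  Word 6: 'run' -> no
  Word 7: 'fog' -> no
  Word 8: 'bat' -> no
Total matches: 1

1


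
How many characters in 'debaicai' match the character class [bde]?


Character class [bde] matches any of: {b, d, e}
Scanning string 'debaicai' character by character:
  pos 0: 'd' -> MATCH
  pos 1: 'e' -> MATCH
  pos 2: 'b' -> MATCH
  pos 3: 'a' -> no
  pos 4: 'i' -> no
  pos 5: 'c' -> no
  pos 6: 'a' -> no
  pos 7: 'i' -> no
Total matches: 3

3


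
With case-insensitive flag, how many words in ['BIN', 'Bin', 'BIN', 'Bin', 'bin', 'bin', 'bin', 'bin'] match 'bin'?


Case-insensitive matching: compare each word's lowercase form to 'bin'.
  'BIN' -> lower='bin' -> MATCH
  'Bin' -> lower='bin' -> MATCH
  'BIN' -> lower='bin' -> MATCH
  'Bin' -> lower='bin' -> MATCH
  'bin' -> lower='bin' -> MATCH
  'bin' -> lower='bin' -> MATCH
  'bin' -> lower='bin' -> MATCH
  'bin' -> lower='bin' -> MATCH
Matches: ['BIN', 'Bin', 'BIN', 'Bin', 'bin', 'bin', 'bin', 'bin']
Count: 8

8


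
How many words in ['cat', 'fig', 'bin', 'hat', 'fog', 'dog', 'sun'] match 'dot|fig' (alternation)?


Alternation 'dot|fig' matches either 'dot' or 'fig'.
Checking each word:
  'cat' -> no
  'fig' -> MATCH
  'bin' -> no
  'hat' -> no
  'fog' -> no
  'dog' -> no
  'sun' -> no
Matches: ['fig']
Count: 1

1


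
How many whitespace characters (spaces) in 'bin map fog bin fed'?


\s matches whitespace characters (spaces, tabs, etc.).
Text: 'bin map fog bin fed'
This text has 5 words separated by spaces.
Number of spaces = number of words - 1 = 5 - 1 = 4

4


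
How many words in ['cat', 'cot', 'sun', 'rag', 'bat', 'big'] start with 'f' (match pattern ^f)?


Pattern ^f anchors to start of word. Check which words begin with 'f':
  'cat' -> no
  'cot' -> no
  'sun' -> no
  'rag' -> no
  'bat' -> no
  'big' -> no
Matching words: []
Count: 0

0


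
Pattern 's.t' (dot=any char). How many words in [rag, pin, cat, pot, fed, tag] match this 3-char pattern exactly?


Pattern 's.t' means: starts with 's', any single char, ends with 't'.
Checking each word (must be exactly 3 chars):
  'rag' (len=3): no
  'pin' (len=3): no
  'cat' (len=3): no
  'pot' (len=3): no
  'fed' (len=3): no
  'tag' (len=3): no
Matching words: []
Total: 0

0


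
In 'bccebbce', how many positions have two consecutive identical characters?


Looking for consecutive identical characters in 'bccebbce':
  pos 0-1: 'b' vs 'c' -> different
  pos 1-2: 'c' vs 'c' -> MATCH ('cc')
  pos 2-3: 'c' vs 'e' -> different
  pos 3-4: 'e' vs 'b' -> different
  pos 4-5: 'b' vs 'b' -> MATCH ('bb')
  pos 5-6: 'b' vs 'c' -> different
  pos 6-7: 'c' vs 'e' -> different
Consecutive identical pairs: ['cc', 'bb']
Count: 2

2


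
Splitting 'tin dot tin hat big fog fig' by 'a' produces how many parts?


Splitting by 'a' breaks the string at each occurrence of the separator.
Text: 'tin dot tin hat big fog fig'
Parts after split:
  Part 1: 'tin dot tin h'
  Part 2: 't big fog fig'
Total parts: 2

2


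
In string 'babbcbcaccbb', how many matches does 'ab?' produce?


Pattern 'ab?' matches 'a' optionally followed by 'b'.
String: 'babbcbcaccbb'
Scanning left to right for 'a' then checking next char:
  Match 1: 'ab' (a followed by b)
  Match 2: 'a' (a not followed by b)
Total matches: 2

2


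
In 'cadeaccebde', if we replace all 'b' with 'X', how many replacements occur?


re.sub('b', 'X', text) replaces every occurrence of 'b' with 'X'.
Text: 'cadeaccebde'
Scanning for 'b':
  pos 8: 'b' -> replacement #1
Total replacements: 1

1


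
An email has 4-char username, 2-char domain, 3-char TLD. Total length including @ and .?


An email address has format: username@domain.tld
Username length: 4
'@' character: 1
Domain length: 2
'.' character: 1
TLD length: 3
Total = 4 + 1 + 2 + 1 + 3 = 11

11


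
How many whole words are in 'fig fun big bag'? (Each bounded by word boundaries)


Word boundaries (\b) mark the start/end of each word.
Text: 'fig fun big bag'
Splitting by whitespace:
  Word 1: 'fig'
  Word 2: 'fun'
  Word 3: 'big'
  Word 4: 'bag'
Total whole words: 4

4


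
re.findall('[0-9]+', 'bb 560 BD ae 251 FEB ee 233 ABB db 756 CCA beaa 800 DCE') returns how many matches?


Pattern '[0-9]+' finds one or more digits.
Text: 'bb 560 BD ae 251 FEB ee 233 ABB db 756 CCA beaa 800 DCE'
Scanning for matches:
  Match 1: '560'
  Match 2: '251'
  Match 3: '233'
  Match 4: '756'
  Match 5: '800'
Total matches: 5

5


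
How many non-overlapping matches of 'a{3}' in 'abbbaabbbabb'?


Pattern 'a{3}' matches exactly 3 consecutive a's (greedy, non-overlapping).
String: 'abbbaabbbabb'
Scanning for runs of a's:
  Run at pos 0: 'a' (length 1) -> 0 match(es)
  Run at pos 4: 'aa' (length 2) -> 0 match(es)
  Run at pos 9: 'a' (length 1) -> 0 match(es)
Matches found: []
Total: 0

0


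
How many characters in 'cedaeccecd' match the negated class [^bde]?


Negated class [^bde] matches any char NOT in {b, d, e}
Scanning 'cedaeccecd':
  pos 0: 'c' -> MATCH
  pos 1: 'e' -> no (excluded)
  pos 2: 'd' -> no (excluded)
  pos 3: 'a' -> MATCH
  pos 4: 'e' -> no (excluded)
  pos 5: 'c' -> MATCH
  pos 6: 'c' -> MATCH
  pos 7: 'e' -> no (excluded)
  pos 8: 'c' -> MATCH
  pos 9: 'd' -> no (excluded)
Total matches: 5

5


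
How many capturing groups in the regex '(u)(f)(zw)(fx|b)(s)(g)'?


To count capturing groups, count each '(' that starts a group.
Pattern: '(u)(f)(zw)(fx|b)(s)(g)'
Walking through the pattern:
  Position 0: '(' -> group #1
  Position 3: '(' -> group #2
  Position 6: '(' -> group #3
  Position 10: '(' -> group #4
  Position 16: '(' -> group #5
  Position 19: '(' -> group #6
Total capturing groups: 6

6


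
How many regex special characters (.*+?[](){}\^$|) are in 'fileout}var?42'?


Regex special characters are: . * + ? [ ] ( ) { } \ ^ $ |
Scanning 'fileout}var?42':
  pos 7: '}' -> SPECIAL
  pos 11: '?' -> SPECIAL
Special chars found: ['}', '?']
Total: 2

2


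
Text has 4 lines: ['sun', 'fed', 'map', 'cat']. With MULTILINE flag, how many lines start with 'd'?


With MULTILINE flag, ^ matches the start of each line.
Lines: ['sun', 'fed', 'map', 'cat']
Checking which lines start with 'd':
  Line 1: 'sun' -> no
  Line 2: 'fed' -> no
  Line 3: 'map' -> no
  Line 4: 'cat' -> no
Matching lines: []
Count: 0

0


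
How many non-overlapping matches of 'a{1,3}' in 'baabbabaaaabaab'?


Pattern 'a{1,3}' matches between 1 and 3 consecutive a's (greedy).
String: 'baabbabaaaabaab'
Finding runs of a's and applying greedy matching:
  Run at pos 1: 'aa' (length 2)
  Run at pos 5: 'a' (length 1)
  Run at pos 7: 'aaaa' (length 4)
  Run at pos 12: 'aa' (length 2)
Matches: ['aa', 'a', 'aaa', 'a', 'aa']
Count: 5

5


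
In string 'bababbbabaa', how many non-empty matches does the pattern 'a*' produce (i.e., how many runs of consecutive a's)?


Pattern 'a*' matches zero or more a's. We want non-empty runs of consecutive a's.
String: 'bababbbabaa'
Walking through the string to find runs of a's:
  Run 1: positions 1-1 -> 'a'
  Run 2: positions 3-3 -> 'a'
  Run 3: positions 7-7 -> 'a'
  Run 4: positions 9-10 -> 'aa'
Non-empty runs found: ['a', 'a', 'a', 'aa']
Count: 4

4


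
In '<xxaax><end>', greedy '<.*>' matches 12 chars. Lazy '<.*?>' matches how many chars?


Greedy '<.*>' tries to match as MUCH as possible.
Lazy '<.*?>' tries to match as LITTLE as possible.

String: '<xxaax><end>'
Greedy '<.*>' starts at first '<' and extends to the LAST '>': '<xxaax><end>' (12 chars)
Lazy '<.*?>' starts at first '<' and stops at the FIRST '>': '<xxaax>' (7 chars)

7


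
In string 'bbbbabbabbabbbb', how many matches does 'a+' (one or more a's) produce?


Pattern 'a+' matches one or more consecutive a's.
String: 'bbbbabbabbabbbb'
Scanning for runs of a:
  Match 1: 'a' (length 1)
  Match 2: 'a' (length 1)
  Match 3: 'a' (length 1)
Total matches: 3

3


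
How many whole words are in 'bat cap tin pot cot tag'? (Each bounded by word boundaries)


Word boundaries (\b) mark the start/end of each word.
Text: 'bat cap tin pot cot tag'
Splitting by whitespace:
  Word 1: 'bat'
  Word 2: 'cap'
  Word 3: 'tin'
  Word 4: 'pot'
  Word 5: 'cot'
  Word 6: 'tag'
Total whole words: 6

6


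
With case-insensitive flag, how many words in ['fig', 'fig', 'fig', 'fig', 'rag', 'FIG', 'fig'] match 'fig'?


Case-insensitive matching: compare each word's lowercase form to 'fig'.
  'fig' -> lower='fig' -> MATCH
  'fig' -> lower='fig' -> MATCH
  'fig' -> lower='fig' -> MATCH
  'fig' -> lower='fig' -> MATCH
  'rag' -> lower='rag' -> no
  'FIG' -> lower='fig' -> MATCH
  'fig' -> lower='fig' -> MATCH
Matches: ['fig', 'fig', 'fig', 'fig', 'FIG', 'fig']
Count: 6

6


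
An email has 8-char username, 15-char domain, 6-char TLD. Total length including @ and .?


An email address has format: username@domain.tld
Username length: 8
'@' character: 1
Domain length: 15
'.' character: 1
TLD length: 6
Total = 8 + 1 + 15 + 1 + 6 = 31

31


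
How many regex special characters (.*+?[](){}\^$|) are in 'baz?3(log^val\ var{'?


Regex special characters are: . * + ? [ ] ( ) { } \ ^ $ |
Scanning 'baz?3(log^val\ var{':
  pos 3: '?' -> SPECIAL
  pos 5: '(' -> SPECIAL
  pos 9: '^' -> SPECIAL
  pos 13: '\' -> SPECIAL
  pos 18: '{' -> SPECIAL
Special chars found: ['?', '(', '^', '\\', '{']
Total: 5

5


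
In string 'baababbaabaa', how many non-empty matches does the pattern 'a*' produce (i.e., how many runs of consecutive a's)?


Pattern 'a*' matches zero or more a's. We want non-empty runs of consecutive a's.
String: 'baababbaabaa'
Walking through the string to find runs of a's:
  Run 1: positions 1-2 -> 'aa'
  Run 2: positions 4-4 -> 'a'
  Run 3: positions 7-8 -> 'aa'
  Run 4: positions 10-11 -> 'aa'
Non-empty runs found: ['aa', 'a', 'aa', 'aa']
Count: 4

4


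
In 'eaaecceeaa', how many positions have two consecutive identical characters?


Looking for consecutive identical characters in 'eaaecceeaa':
  pos 0-1: 'e' vs 'a' -> different
  pos 1-2: 'a' vs 'a' -> MATCH ('aa')
  pos 2-3: 'a' vs 'e' -> different
  pos 3-4: 'e' vs 'c' -> different
  pos 4-5: 'c' vs 'c' -> MATCH ('cc')
  pos 5-6: 'c' vs 'e' -> different
  pos 6-7: 'e' vs 'e' -> MATCH ('ee')
  pos 7-8: 'e' vs 'a' -> different
  pos 8-9: 'a' vs 'a' -> MATCH ('aa')
Consecutive identical pairs: ['aa', 'cc', 'ee', 'aa']
Count: 4

4


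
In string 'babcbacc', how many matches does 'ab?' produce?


Pattern 'ab?' matches 'a' optionally followed by 'b'.
String: 'babcbacc'
Scanning left to right for 'a' then checking next char:
  Match 1: 'ab' (a followed by b)
  Match 2: 'a' (a not followed by b)
Total matches: 2

2


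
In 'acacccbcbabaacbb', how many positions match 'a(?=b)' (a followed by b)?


Lookahead 'a(?=b)' matches 'a' only when followed by 'b'.
String: 'acacccbcbabaacbb'
Checking each position where char is 'a':
  pos 0: 'a' -> no (next='c')
  pos 2: 'a' -> no (next='c')
  pos 9: 'a' -> MATCH (next='b')
  pos 11: 'a' -> no (next='a')
  pos 12: 'a' -> no (next='c')
Matching positions: [9]
Count: 1

1


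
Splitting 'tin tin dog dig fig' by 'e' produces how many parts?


Splitting by 'e' breaks the string at each occurrence of the separator.
Text: 'tin tin dog dig fig'
Parts after split:
  Part 1: 'tin tin dog dig fig'
Total parts: 1

1


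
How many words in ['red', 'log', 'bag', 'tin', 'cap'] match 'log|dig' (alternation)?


Alternation 'log|dig' matches either 'log' or 'dig'.
Checking each word:
  'red' -> no
  'log' -> MATCH
  'bag' -> no
  'tin' -> no
  'cap' -> no
Matches: ['log']
Count: 1

1


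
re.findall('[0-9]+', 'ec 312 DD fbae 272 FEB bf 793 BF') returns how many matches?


Pattern '[0-9]+' finds one or more digits.
Text: 'ec 312 DD fbae 272 FEB bf 793 BF'
Scanning for matches:
  Match 1: '312'
  Match 2: '272'
  Match 3: '793'
Total matches: 3

3


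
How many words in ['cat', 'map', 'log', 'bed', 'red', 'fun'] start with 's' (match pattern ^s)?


Pattern ^s anchors to start of word. Check which words begin with 's':
  'cat' -> no
  'map' -> no
  'log' -> no
  'bed' -> no
  'red' -> no
  'fun' -> no
Matching words: []
Count: 0

0


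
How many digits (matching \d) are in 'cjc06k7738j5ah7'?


\d matches any digit 0-9.
Scanning 'cjc06k7738j5ah7':
  pos 3: '0' -> DIGIT
  pos 4: '6' -> DIGIT
  pos 6: '7' -> DIGIT
  pos 7: '7' -> DIGIT
  pos 8: '3' -> DIGIT
  pos 9: '8' -> DIGIT
  pos 11: '5' -> DIGIT
  pos 14: '7' -> DIGIT
Digits found: ['0', '6', '7', '7', '3', '8', '5', '7']
Total: 8

8


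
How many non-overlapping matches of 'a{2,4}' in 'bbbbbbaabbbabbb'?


Pattern 'a{2,4}' matches between 2 and 4 consecutive a's (greedy).
String: 'bbbbbbaabbbabbb'
Finding runs of a's and applying greedy matching:
  Run at pos 6: 'aa' (length 2)
  Run at pos 11: 'a' (length 1)
Matches: ['aa']
Count: 1

1


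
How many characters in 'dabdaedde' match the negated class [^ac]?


Negated class [^ac] matches any char NOT in {a, c}
Scanning 'dabdaedde':
  pos 0: 'd' -> MATCH
  pos 1: 'a' -> no (excluded)
  pos 2: 'b' -> MATCH
  pos 3: 'd' -> MATCH
  pos 4: 'a' -> no (excluded)
  pos 5: 'e' -> MATCH
  pos 6: 'd' -> MATCH
  pos 7: 'd' -> MATCH
  pos 8: 'e' -> MATCH
Total matches: 7

7


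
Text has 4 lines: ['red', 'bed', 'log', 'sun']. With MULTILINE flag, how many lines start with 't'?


With MULTILINE flag, ^ matches the start of each line.
Lines: ['red', 'bed', 'log', 'sun']
Checking which lines start with 't':
  Line 1: 'red' -> no
  Line 2: 'bed' -> no
  Line 3: 'log' -> no
  Line 4: 'sun' -> no
Matching lines: []
Count: 0

0


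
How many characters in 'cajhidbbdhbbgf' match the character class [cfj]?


Character class [cfj] matches any of: {c, f, j}
Scanning string 'cajhidbbdhbbgf' character by character:
  pos 0: 'c' -> MATCH
  pos 1: 'a' -> no
  pos 2: 'j' -> MATCH
  pos 3: 'h' -> no
  pos 4: 'i' -> no
  pos 5: 'd' -> no
  pos 6: 'b' -> no
  pos 7: 'b' -> no
  pos 8: 'd' -> no
  pos 9: 'h' -> no
  pos 10: 'b' -> no
  pos 11: 'b' -> no
  pos 12: 'g' -> no
  pos 13: 'f' -> MATCH
Total matches: 3

3


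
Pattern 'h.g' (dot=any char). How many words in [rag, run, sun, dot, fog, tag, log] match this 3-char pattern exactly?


Pattern 'h.g' means: starts with 'h', any single char, ends with 'g'.
Checking each word (must be exactly 3 chars):
  'rag' (len=3): no
  'run' (len=3): no
  'sun' (len=3): no
  'dot' (len=3): no
  'fog' (len=3): no
  'tag' (len=3): no
  'log' (len=3): no
Matching words: []
Total: 0

0


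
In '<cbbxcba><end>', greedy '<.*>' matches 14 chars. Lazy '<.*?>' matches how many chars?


Greedy '<.*>' tries to match as MUCH as possible.
Lazy '<.*?>' tries to match as LITTLE as possible.

String: '<cbbxcba><end>'
Greedy '<.*>' starts at first '<' and extends to the LAST '>': '<cbbxcba><end>' (14 chars)
Lazy '<.*?>' starts at first '<' and stops at the FIRST '>': '<cbbxcba>' (9 chars)

9


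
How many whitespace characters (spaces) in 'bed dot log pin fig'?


\s matches whitespace characters (spaces, tabs, etc.).
Text: 'bed dot log pin fig'
This text has 5 words separated by spaces.
Number of spaces = number of words - 1 = 5 - 1 = 4

4


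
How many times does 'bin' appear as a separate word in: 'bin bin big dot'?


Scanning each word for exact match 'bin':
  Word 1: 'bin' -> MATCH
  Word 2: 'bin' -> MATCH
  Word 3: 'big' -> no
  Word 4: 'dot' -> no
Total matches: 2

2
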